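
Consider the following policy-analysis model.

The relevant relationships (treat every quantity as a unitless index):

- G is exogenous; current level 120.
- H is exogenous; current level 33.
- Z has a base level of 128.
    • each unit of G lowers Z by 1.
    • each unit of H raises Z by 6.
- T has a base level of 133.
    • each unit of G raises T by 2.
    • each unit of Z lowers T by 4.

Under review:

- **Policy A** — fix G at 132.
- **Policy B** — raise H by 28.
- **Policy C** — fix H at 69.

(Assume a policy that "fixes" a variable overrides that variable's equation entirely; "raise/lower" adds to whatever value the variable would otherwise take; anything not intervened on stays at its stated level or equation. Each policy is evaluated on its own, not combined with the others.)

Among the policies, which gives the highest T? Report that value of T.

Policy A (G := 132):
  G = 132
  H = 33
  Z = 128 − 132 + 6·33 = 194
  T = 133 + 2·132 − 4·194 = -379
Policy B (H + 28):
  G = 120
  H = 33 + 28 = 61
  Z = 128 − 120 + 6·61 = 374
  T = 133 + 2·120 − 4·374 = -1123
Policy C (H := 69):
  G = 120
  H = 69
  Z = 128 − 120 + 6·69 = 422
  T = 133 + 2·120 − 4·422 = -1315
Comparing — Policy A: T=-379, Policy B: T=-1123, Policy C: T=-1315. Highest is -379 (Policy A).

-379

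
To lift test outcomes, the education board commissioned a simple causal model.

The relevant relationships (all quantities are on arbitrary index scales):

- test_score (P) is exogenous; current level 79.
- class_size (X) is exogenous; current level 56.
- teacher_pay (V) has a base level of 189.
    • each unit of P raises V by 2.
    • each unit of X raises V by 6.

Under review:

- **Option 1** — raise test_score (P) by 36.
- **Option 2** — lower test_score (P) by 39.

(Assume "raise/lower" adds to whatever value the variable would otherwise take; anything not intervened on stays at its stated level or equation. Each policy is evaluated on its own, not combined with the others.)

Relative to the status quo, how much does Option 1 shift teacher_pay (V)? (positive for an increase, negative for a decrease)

Baseline:
  P = 79
  X = 56
  V = 189 + 2·79 + 6·56 = 683
Option 1 (P + 36):
  P = 79 + 36 = 115
  X = 56
  V = 189 + 2·115 + 6·56 = 755
Change in V: 755 − 683 = 72

72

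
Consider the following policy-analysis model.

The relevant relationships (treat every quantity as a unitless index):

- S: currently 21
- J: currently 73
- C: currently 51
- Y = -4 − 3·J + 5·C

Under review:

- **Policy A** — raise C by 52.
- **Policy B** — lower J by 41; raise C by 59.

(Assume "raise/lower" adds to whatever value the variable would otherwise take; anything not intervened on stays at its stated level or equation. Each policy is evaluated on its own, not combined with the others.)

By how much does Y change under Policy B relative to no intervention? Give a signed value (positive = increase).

418

Baseline:
  J = 73
  C = 51
  Y = -4 − 3·73 + 5·51 = 32
Policy B (J − 41, C + 59):
  J = 73 − 41 = 32
  C = 51 + 59 = 110
  Y = -4 − 3·32 + 5·110 = 450
Change in Y: 450 − 32 = 418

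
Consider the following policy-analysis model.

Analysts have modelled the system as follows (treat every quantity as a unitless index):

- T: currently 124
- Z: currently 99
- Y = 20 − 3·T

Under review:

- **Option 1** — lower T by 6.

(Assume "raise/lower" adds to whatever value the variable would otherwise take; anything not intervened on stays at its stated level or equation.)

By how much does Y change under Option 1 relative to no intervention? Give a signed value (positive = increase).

Baseline:
  T = 124
  Y = 20 − 3·124 = -352
Option 1 (T − 6):
  T = 124 − 6 = 118
  Y = 20 − 3·118 = -334
Change in Y: -334 − (-352) = 18

18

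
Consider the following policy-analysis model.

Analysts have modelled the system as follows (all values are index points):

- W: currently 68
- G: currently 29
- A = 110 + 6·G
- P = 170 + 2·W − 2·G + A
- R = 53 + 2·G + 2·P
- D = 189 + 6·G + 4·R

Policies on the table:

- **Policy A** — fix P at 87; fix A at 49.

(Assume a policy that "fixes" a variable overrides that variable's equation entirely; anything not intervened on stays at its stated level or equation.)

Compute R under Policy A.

Policy A (P := 87, A := 49):
  W = 68
  G = 29
  A = 49
  P = 87
  R = 53 + 2·29 + 2·87 = 285

285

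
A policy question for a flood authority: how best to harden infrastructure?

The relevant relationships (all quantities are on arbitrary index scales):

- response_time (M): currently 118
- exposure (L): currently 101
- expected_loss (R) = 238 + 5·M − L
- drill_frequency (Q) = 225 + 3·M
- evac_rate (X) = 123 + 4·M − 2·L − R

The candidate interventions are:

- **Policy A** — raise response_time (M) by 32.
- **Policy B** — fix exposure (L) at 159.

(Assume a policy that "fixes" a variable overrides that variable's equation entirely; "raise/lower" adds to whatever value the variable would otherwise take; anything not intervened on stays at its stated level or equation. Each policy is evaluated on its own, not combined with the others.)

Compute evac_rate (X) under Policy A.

-366

Policy A (M + 32):
  M = 118 + 32 = 150
  L = 101
  R = 238 + 5·150 − 101 = 887
  X = 123 + 4·150 − 2·101 − 887 = -366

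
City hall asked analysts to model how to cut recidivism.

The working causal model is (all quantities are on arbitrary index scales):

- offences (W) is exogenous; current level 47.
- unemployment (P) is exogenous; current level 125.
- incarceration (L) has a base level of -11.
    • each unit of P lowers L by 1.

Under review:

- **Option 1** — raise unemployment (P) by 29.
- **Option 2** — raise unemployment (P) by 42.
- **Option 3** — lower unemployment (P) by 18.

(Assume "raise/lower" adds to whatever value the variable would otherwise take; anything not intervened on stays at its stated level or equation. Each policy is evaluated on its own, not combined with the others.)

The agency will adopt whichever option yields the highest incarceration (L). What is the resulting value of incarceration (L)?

Option 1 (P + 29):
  P = 125 + 29 = 154
  L = -11 − 154 = -165
Option 2 (P + 42):
  P = 125 + 42 = 167
  L = -11 − 167 = -178
Option 3 (P − 18):
  P = 125 − 18 = 107
  L = -11 − 107 = -118
Comparing — Option 1: L=-165, Option 2: L=-178, Option 3: L=-118. Highest is -118 (Option 3).

-118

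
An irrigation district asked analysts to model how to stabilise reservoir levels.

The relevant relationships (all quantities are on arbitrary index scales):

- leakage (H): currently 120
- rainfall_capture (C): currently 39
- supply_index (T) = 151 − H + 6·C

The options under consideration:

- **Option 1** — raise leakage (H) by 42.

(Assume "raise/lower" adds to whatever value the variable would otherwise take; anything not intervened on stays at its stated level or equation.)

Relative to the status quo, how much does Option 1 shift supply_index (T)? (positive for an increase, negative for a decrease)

-42

Baseline:
  H = 120
  C = 39
  T = 151 − 120 + 6·39 = 265
Option 1 (H + 42):
  H = 120 + 42 = 162
  C = 39
  T = 151 − 162 + 6·39 = 223
Change in T: 223 − 265 = -42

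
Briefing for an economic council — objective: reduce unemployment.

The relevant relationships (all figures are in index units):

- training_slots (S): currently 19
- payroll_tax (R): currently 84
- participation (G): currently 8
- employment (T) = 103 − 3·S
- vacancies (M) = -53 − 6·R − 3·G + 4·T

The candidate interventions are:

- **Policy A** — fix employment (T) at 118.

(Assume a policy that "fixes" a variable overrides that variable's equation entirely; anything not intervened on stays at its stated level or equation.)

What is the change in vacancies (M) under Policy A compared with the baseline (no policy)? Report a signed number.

Baseline:
  S = 19
  R = 84
  G = 8
  T = 103 − 3·19 = 46
  M = -53 − 6·84 − 3·8 + 4·46 = -397
Policy A (T := 118):
  S = 19
  R = 84
  G = 8
  T = 118
  M = -53 − 6·84 − 3·8 + 4·118 = -109
Change in M: -109 − (-397) = 288

288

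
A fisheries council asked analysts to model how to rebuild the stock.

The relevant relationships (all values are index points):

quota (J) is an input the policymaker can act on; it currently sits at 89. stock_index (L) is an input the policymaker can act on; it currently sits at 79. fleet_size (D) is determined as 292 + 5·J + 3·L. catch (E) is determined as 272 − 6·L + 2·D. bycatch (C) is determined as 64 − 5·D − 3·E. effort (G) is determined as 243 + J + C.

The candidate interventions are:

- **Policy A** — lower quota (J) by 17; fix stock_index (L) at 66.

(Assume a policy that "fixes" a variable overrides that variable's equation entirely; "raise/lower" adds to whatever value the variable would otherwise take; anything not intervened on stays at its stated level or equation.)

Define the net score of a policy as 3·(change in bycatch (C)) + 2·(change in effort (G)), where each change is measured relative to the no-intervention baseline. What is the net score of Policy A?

Baseline:
  J = 89
  L = 79
  D = 292 + 5·89 + 3·79 = 974
  E = 272 − 6·79 + 2·974 = 1746
  C = 64 − 5·974 − 3·1746 = -10044
  G = 243 + 89 + (-10044) = -9712
Policy A (J − 17, L := 66):
  J = 89 − 17 = 72
  L = 66
  D = 292 + 5·72 + 3·66 = 850
  E = 272 − 6·66 + 2·850 = 1576
  C = 64 − 5·850 − 3·1576 = -8914
  G = 243 + 72 + (-8914) = -8599
ΔC = -8914 − (-10044) = 1130; ΔG = -8599 − (-9712) = 1113
Score = 3·1130 + 2·1113 = 5616

5616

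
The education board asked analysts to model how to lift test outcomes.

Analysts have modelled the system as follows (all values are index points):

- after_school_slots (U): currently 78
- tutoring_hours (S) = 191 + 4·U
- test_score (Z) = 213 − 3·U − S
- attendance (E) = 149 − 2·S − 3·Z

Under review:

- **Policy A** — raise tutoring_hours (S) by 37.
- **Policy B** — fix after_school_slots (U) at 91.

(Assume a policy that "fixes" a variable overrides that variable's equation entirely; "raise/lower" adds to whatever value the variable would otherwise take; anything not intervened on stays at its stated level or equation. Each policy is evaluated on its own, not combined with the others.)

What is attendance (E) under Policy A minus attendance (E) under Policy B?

-132

Policy A (S + 37):
  U = 78
  S = 191 + 4·78 (+37 from intervention) = 540
  Z = 213 − 3·78 − 540 = -561
  E = 149 − 2·540 − 3·(-561) = 752
Policy B (U := 91):
  U = 91
  S = 191 + 4·91 = 555
  Z = 213 − 3·91 − 555 = -615
  E = 149 − 2·555 − 3·(-615) = 884
E: 752 − 884 = -132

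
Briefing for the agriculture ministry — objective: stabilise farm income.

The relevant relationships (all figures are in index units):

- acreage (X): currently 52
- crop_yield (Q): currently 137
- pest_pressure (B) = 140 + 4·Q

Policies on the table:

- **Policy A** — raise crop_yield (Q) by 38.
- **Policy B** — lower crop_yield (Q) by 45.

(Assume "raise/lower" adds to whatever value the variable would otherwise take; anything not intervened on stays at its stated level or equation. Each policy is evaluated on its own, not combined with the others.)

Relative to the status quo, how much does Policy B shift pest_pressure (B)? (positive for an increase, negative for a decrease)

-180

Baseline:
  Q = 137
  B = 140 + 4·137 = 688
Policy B (Q − 45):
  Q = 137 − 45 = 92
  B = 140 + 4·92 = 508
Change in B: 508 − 688 = -180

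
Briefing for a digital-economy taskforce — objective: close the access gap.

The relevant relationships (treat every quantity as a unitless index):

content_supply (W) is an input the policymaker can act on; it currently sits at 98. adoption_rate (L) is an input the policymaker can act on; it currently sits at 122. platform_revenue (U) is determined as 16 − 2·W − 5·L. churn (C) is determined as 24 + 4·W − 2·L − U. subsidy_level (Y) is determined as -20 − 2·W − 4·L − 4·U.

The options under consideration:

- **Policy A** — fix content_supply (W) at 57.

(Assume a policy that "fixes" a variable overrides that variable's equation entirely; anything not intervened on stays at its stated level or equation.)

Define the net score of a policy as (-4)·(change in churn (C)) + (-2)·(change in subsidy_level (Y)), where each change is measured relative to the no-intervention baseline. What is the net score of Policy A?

Baseline:
  W = 98
  L = 122
  U = 16 − 2·98 − 5·122 = -790
  C = 24 + 4·98 − 2·122 − (-790) = 962
  Y = -20 − 2·98 − 4·122 − 4·(-790) = 2456
Policy A (W := 57):
  W = 57
  L = 122
  U = 16 − 2·57 − 5·122 = -708
  C = 24 + 4·57 − 2·122 − (-708) = 716
  Y = -20 − 2·57 − 4·122 − 4·(-708) = 2210
ΔC = 716 − 962 = -246; ΔY = 2210 − 2456 = -246
Score = (-4)·(-246) + (-2)·(-246) = 1476

1476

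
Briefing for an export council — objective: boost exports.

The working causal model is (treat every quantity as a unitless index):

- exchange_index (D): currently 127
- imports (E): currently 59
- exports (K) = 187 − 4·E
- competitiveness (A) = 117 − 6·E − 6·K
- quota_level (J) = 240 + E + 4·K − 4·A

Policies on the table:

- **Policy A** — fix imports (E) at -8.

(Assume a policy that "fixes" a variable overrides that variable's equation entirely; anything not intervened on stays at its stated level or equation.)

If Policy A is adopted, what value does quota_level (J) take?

5704

Policy A (E := -8):
  E = -8
  K = 187 − 4·(-8) = 219
  A = 117 − 6·(-8) − 6·219 = -1149
  J = 240 + (-8) + 4·219 − 4·(-1149) = 5704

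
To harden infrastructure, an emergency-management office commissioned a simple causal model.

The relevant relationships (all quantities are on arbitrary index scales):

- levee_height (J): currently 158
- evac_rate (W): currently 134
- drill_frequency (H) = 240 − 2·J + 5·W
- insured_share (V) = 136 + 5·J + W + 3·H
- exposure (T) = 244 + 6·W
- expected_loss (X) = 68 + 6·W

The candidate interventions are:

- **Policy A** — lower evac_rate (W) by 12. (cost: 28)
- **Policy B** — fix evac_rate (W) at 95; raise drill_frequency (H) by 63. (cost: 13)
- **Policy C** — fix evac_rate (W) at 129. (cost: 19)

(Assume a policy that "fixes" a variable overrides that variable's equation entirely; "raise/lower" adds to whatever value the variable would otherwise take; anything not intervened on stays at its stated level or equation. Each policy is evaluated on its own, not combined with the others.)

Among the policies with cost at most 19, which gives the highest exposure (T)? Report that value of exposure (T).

Policy B (W := 95, H + 63):
  W = 95
  T = 244 + 6·95 = 814
Policy C (W := 129):
  W = 129
  T = 244 + 6·129 = 1018
Comparing — Policy B: T=814, Policy C: T=1018. Highest is 1018 (Policy C).

1018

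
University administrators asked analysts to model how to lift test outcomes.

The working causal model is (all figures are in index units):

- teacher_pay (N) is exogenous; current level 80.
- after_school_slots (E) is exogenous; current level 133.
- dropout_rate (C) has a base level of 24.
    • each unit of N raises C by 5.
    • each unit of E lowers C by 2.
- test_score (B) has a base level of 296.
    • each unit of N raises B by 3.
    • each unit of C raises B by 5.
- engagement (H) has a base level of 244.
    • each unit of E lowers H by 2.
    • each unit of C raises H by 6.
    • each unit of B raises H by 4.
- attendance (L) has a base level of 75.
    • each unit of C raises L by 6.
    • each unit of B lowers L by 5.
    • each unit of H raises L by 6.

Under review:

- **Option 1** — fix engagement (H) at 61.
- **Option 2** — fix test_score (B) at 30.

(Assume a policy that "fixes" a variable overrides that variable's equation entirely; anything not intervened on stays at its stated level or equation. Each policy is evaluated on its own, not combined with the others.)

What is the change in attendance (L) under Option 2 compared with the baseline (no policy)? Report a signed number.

-24624

Baseline:
  N = 80
  E = 133
  C = 24 + 5·80 − 2·133 = 158
  B = 296 + 3·80 + 5·158 = 1326
  H = 244 − 2·133 + 6·158 + 4·1326 = 6230
  L = 75 + 6·158 − 5·1326 + 6·6230 = 31773
Option 2 (B := 30):
  N = 80
  E = 133
  C = 24 + 5·80 − 2·133 = 158
  B = 30
  H = 244 − 2·133 + 6·158 + 4·30 = 1046
  L = 75 + 6·158 − 5·30 + 6·1046 = 7149
Change in L: 7149 − 31773 = -24624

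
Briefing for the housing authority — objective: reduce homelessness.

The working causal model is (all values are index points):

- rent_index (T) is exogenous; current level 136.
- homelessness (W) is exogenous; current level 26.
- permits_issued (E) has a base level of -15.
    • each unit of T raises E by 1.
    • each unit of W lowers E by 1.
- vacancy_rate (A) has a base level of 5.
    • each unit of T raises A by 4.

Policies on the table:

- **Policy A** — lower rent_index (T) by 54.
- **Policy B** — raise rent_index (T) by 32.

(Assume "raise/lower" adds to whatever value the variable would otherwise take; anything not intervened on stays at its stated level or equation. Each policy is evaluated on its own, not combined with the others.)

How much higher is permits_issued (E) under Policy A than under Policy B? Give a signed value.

Policy A (T − 54):
  T = 136 − 54 = 82
  W = 26
  E = -15 + 82 − 26 = 41
Policy B (T + 32):
  T = 136 + 32 = 168
  W = 26
  E = -15 + 168 − 26 = 127
E: 41 − 127 = -86

-86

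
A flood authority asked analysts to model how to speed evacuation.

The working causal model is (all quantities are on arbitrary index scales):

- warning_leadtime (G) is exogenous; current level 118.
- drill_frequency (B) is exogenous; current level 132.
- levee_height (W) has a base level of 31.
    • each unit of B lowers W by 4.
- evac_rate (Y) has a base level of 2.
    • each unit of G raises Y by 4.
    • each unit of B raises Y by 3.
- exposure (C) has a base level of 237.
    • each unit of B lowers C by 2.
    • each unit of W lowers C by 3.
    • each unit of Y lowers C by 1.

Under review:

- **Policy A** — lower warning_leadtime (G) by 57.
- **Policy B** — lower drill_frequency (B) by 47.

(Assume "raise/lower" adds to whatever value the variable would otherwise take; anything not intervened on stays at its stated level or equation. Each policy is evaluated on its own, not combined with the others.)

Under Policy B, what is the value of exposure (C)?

265

Policy B (B − 47):
  G = 118
  B = 132 − 47 = 85
  W = 31 − 4·85 = -309
  Y = 2 + 4·118 + 3·85 = 729
  C = 237 − 2·85 − 3·(-309) − 729 = 265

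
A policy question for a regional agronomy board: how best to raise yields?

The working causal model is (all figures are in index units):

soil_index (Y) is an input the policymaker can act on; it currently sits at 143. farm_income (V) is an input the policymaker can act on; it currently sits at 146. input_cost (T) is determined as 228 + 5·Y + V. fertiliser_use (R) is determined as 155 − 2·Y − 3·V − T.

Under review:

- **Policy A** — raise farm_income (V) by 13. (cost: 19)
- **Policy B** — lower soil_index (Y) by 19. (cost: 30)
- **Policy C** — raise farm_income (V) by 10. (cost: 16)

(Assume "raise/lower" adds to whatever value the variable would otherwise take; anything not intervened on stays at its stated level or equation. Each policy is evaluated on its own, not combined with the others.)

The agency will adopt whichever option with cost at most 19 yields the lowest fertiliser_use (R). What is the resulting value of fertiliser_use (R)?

-1710

Policy A (V + 13):
  Y = 143
  V = 146 + 13 = 159
  T = 228 + 5·143 + 159 = 1102
  R = 155 − 2·143 − 3·159 − 1102 = -1710
Policy C (V + 10):
  Y = 143
  V = 146 + 10 = 156
  T = 228 + 5·143 + 156 = 1099
  R = 155 − 2·143 − 3·156 − 1099 = -1698
Comparing — Policy A: R=-1710, Policy C: R=-1698. Lowest is -1710 (Policy A).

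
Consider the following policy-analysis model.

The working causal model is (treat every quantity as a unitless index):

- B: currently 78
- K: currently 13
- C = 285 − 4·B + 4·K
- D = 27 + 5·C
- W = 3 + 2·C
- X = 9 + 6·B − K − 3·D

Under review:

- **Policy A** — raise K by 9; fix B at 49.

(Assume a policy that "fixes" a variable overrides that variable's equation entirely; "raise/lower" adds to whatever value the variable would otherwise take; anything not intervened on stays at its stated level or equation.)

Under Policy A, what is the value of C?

177

Policy A (K + 9, B := 49):
  B = 49
  K = 13 + 9 = 22
  C = 285 − 4·49 + 4·22 = 177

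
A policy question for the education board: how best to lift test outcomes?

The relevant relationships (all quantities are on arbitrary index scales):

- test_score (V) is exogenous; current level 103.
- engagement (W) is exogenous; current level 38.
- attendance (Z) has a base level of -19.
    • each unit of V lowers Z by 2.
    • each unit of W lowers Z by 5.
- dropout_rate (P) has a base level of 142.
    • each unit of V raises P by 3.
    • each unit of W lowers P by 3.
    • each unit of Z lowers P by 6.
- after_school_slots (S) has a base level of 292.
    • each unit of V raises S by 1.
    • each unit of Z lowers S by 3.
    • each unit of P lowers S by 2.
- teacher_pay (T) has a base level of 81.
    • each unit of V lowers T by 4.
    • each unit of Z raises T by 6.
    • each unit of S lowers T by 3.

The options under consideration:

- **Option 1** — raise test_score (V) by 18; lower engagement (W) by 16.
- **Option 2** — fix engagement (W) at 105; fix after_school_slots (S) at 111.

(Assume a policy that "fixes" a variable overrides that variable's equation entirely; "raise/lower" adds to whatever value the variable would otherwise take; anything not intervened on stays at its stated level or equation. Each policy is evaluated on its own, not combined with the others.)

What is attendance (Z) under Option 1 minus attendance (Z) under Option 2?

379

Option 1 (V + 18, W − 16):
  V = 103 + 18 = 121
  W = 38 − 16 = 22
  Z = -19 − 2·121 − 5·22 = -371
Option 2 (W := 105, S := 111):
  V = 103
  W = 105
  Z = -19 − 2·103 − 5·105 = -750
Z: -371 − (-750) = 379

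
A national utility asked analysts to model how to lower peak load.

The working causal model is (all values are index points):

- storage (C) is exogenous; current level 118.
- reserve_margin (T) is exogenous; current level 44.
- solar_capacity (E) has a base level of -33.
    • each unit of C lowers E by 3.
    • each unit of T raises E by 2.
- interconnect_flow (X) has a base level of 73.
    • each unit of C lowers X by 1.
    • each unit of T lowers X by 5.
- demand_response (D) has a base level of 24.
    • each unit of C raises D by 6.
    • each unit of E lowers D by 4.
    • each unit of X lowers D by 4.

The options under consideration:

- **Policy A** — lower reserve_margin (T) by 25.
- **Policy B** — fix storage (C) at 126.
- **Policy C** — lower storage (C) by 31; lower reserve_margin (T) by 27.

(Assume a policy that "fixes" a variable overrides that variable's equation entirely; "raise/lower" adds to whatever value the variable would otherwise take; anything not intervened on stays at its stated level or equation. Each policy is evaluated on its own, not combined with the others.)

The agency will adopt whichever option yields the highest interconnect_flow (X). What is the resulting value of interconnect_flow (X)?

Policy A (T − 25):
  C = 118
  T = 44 − 25 = 19
  X = 73 − 118 − 5·19 = -140
Policy B (C := 126):
  C = 126
  T = 44
  X = 73 − 126 − 5·44 = -273
Policy C (C − 31, T − 27):
  C = 118 − 31 = 87
  T = 44 − 27 = 17
  X = 73 − 87 − 5·17 = -99
Comparing — Policy A: X=-140, Policy B: X=-273, Policy C: X=-99. Highest is -99 (Policy C).

-99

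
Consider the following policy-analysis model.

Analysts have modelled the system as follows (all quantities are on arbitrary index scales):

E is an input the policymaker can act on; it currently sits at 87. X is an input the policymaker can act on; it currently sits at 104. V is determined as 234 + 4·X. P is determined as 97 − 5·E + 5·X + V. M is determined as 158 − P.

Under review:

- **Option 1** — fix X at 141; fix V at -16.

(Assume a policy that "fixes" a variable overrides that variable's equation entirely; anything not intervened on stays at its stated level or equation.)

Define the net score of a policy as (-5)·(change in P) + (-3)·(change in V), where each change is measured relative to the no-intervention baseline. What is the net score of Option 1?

Baseline:
  E = 87
  X = 104
  V = 234 + 4·104 = 650
  P = 97 − 5·87 + 5·104 + 650 = 832
Option 1 (X := 141, V := -16):
  E = 87
  X = 141
  V = -16
  P = 97 − 5·87 + 5·141 + (-16) = 351
ΔP = 351 − 832 = -481; ΔV = -16 − 650 = -666
Score = (-5)·(-481) + (-3)·(-666) = 4403

4403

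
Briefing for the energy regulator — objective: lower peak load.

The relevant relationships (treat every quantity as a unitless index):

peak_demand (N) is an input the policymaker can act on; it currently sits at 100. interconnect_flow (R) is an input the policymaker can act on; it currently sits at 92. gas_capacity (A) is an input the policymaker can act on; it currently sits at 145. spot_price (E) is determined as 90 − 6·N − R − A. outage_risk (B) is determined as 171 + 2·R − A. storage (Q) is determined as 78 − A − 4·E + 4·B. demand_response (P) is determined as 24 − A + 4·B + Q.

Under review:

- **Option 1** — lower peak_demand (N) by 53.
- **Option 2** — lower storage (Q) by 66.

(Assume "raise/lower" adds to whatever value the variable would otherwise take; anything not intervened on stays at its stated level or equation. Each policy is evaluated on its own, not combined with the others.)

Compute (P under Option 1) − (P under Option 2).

Option 1 (N − 53):
  N = 100 − 53 = 47
  R = 92
  A = 145
  E = 90 − 6·47 − 92 − 145 = -429
  B = 171 + 2·92 − 145 = 210
  Q = 78 − 145 − 4·(-429) + 4·210 = 2489
  P = 24 − 145 + 4·210 + 2489 = 3208
Option 2 (Q − 66):
  N = 100
  R = 92
  A = 145
  E = 90 − 6·100 − 92 − 145 = -747
  B = 171 + 2·92 − 145 = 210
  Q = 78 − 145 − 4·(-747) + 4·210 (−66 from intervention) = 3695
  P = 24 − 145 + 4·210 + 3695 = 4414
P: 3208 − 4414 = -1206

-1206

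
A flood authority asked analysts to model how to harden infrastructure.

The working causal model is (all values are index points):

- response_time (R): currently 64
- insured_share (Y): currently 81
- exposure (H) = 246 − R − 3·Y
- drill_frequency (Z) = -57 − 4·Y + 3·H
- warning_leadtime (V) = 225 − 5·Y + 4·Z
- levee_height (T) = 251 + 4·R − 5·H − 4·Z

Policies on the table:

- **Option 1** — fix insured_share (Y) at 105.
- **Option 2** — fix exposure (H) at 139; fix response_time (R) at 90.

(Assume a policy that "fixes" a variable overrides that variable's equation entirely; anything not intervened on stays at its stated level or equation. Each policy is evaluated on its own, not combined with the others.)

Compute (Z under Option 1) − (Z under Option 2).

-912

Option 1 (Y := 105):
  R = 64
  Y = 105
  H = 246 − 64 − 3·105 = -133
  Z = -57 − 4·105 + 3·(-133) = -876
Option 2 (H := 139, R := 90):
  R = 90
  Y = 81
  H = 139
  Z = -57 − 4·81 + 3·139 = 36
Z: -876 − 36 = -912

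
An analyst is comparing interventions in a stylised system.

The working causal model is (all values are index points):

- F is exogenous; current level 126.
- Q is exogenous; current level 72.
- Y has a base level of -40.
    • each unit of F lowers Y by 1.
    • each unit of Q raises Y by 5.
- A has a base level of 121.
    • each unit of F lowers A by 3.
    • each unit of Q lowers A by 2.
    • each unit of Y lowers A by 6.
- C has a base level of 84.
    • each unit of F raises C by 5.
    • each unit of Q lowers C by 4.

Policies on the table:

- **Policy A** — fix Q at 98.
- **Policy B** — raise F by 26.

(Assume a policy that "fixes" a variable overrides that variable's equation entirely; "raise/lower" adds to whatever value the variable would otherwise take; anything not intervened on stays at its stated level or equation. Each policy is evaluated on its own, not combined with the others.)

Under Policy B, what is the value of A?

-1487

Policy B (F + 26):
  F = 126 + 26 = 152
  Q = 72
  Y = -40 − 152 + 5·72 = 168
  A = 121 − 3·152 − 2·72 − 6·168 = -1487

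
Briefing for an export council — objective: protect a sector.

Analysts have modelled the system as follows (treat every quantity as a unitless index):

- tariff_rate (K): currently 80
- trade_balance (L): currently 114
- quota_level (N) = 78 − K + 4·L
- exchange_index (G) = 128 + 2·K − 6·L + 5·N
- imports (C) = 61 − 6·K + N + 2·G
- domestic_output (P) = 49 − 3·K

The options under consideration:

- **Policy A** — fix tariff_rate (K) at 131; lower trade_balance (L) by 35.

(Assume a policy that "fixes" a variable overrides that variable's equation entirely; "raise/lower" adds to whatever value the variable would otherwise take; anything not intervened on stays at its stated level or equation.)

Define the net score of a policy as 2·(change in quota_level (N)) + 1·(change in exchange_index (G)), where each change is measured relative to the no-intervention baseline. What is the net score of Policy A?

-1025

Baseline:
  K = 80
  L = 114
  N = 78 − 80 + 4·114 = 454
  G = 128 + 2·80 − 6·114 + 5·454 = 1874
Policy A (K := 131, L − 35):
  K = 131
  L = 114 − 35 = 79
  N = 78 − 131 + 4·79 = 263
  G = 128 + 2·131 − 6·79 + 5·263 = 1231
ΔN = 263 − 454 = -191; ΔG = 1231 − 1874 = -643
Score = 2·(-191) + 1·(-643) = -1025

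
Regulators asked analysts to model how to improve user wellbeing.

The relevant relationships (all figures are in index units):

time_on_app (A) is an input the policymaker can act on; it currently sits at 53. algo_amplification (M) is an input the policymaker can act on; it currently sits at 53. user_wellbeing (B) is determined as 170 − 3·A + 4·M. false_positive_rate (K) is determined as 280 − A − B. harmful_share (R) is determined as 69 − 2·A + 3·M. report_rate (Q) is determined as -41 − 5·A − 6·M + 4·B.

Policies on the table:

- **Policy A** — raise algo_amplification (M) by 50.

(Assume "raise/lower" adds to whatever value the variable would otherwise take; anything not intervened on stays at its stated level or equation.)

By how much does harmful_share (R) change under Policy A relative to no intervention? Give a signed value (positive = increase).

Baseline:
  A = 53
  M = 53
  R = 69 − 2·53 + 3·53 = 122
Policy A (M + 50):
  A = 53
  M = 53 + 50 = 103
  R = 69 − 2·53 + 3·103 = 272
Change in R: 272 − 122 = 150

150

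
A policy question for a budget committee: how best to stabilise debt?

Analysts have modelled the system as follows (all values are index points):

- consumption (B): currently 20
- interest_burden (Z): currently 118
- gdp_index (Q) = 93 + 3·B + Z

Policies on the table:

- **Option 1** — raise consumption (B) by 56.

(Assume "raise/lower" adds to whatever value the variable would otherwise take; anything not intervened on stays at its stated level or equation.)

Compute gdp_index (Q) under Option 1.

Option 1 (B + 56):
  B = 20 + 56 = 76
  Z = 118
  Q = 93 + 3·76 + 118 = 439

439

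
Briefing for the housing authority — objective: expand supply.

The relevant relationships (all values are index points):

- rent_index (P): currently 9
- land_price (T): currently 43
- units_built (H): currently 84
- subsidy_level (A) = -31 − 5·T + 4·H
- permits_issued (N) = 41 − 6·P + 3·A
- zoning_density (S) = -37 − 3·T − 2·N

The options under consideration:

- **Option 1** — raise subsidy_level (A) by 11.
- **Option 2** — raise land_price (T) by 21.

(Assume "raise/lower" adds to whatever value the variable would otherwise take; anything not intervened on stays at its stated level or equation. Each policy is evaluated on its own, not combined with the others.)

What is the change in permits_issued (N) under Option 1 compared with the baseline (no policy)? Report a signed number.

33

Baseline:
  P = 9
  T = 43
  H = 84
  A = -31 − 5·43 + 4·84 = 90
  N = 41 − 6·9 + 3·90 = 257
Option 1 (A + 11):
  P = 9
  T = 43
  H = 84
  A = -31 − 5·43 + 4·84 (+11 from intervention) = 101
  N = 41 − 6·9 + 3·101 = 290
Change in N: 290 − 257 = 33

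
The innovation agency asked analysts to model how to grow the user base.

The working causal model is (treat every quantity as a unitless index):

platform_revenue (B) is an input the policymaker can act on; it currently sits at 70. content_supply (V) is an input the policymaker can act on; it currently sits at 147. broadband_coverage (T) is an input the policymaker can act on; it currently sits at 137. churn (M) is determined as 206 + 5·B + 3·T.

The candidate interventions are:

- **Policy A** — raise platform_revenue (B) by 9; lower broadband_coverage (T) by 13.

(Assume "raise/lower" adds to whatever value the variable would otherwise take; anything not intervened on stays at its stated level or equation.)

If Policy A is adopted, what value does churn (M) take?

Policy A (B + 9, T − 13):
  B = 70 + 9 = 79
  T = 137 − 13 = 124
  M = 206 + 5·79 + 3·124 = 973

973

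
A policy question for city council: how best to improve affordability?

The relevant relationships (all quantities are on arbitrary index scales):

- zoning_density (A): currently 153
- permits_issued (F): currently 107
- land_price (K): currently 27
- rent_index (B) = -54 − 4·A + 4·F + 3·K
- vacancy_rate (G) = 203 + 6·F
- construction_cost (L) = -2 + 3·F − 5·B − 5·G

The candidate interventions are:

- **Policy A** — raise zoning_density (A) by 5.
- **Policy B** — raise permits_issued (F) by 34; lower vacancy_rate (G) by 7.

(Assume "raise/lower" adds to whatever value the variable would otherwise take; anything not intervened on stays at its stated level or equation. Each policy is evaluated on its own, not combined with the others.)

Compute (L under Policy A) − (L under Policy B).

Policy A (A + 5):
  A = 153 + 5 = 158
  F = 107
  K = 27
  B = -54 − 4·158 + 4·107 + 3·27 = -177
  G = 203 + 6·107 = 845
  L = -2 + 3·107 − 5·(-177) − 5·845 = -3021
Policy B (F + 34, G − 7):
  A = 153
  F = 107 + 34 = 141
  K = 27
  B = -54 − 4·153 + 4·141 + 3·27 = -21
  G = 203 + 6·141 (−7 from intervention) = 1042
  L = -2 + 3·141 − 5·(-21) − 5·1042 = -4684
L: -3021 − (-4684) = 1663

1663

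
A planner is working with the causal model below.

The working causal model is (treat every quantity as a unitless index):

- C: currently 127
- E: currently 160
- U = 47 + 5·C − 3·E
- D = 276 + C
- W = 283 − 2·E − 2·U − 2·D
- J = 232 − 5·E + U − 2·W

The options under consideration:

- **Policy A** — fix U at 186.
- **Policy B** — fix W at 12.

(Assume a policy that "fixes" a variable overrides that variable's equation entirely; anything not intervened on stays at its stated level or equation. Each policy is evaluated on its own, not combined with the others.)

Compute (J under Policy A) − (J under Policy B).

Policy A (U := 186):
  C = 127
  E = 160
  U = 186
  D = 276 + 127 = 403
  W = 283 − 2·160 − 2·186 − 2·403 = -1215
  J = 232 − 5·160 + 186 − 2·(-1215) = 2048
Policy B (W := 12):
  C = 127
  E = 160
  U = 47 + 5·127 − 3·160 = 202
  D = 276 + 127 = 403
  W = 12
  J = 232 − 5·160 + 202 − 2·12 = -390
J: 2048 − (-390) = 2438

2438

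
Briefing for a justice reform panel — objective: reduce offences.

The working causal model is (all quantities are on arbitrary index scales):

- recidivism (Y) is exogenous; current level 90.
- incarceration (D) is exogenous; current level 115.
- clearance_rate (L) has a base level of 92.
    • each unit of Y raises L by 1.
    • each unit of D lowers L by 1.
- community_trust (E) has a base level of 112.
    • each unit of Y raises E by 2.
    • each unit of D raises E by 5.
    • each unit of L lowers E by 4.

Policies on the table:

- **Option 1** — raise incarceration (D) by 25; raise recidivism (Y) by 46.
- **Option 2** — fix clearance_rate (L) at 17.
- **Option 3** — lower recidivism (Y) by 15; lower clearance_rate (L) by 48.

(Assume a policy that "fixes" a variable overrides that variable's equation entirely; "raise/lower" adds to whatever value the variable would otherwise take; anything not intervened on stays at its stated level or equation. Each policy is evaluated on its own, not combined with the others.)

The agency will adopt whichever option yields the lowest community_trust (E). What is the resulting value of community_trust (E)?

732

Option 1 (D + 25, Y + 46):
  Y = 90 + 46 = 136
  D = 115 + 25 = 140
  L = 92 + 136 − 140 = 88
  E = 112 + 2·136 + 5·140 − 4·88 = 732
Option 2 (L := 17):
  Y = 90
  D = 115
  L = 17
  E = 112 + 2·90 + 5·115 − 4·17 = 799
Option 3 (Y − 15, L − 48):
  Y = 90 − 15 = 75
  D = 115
  L = 92 + 75 − 115 (−48 from intervention) = 4
  E = 112 + 2·75 + 5·115 − 4·4 = 821
Comparing — Option 1: E=732, Option 2: E=799, Option 3: E=821. Lowest is 732 (Option 1).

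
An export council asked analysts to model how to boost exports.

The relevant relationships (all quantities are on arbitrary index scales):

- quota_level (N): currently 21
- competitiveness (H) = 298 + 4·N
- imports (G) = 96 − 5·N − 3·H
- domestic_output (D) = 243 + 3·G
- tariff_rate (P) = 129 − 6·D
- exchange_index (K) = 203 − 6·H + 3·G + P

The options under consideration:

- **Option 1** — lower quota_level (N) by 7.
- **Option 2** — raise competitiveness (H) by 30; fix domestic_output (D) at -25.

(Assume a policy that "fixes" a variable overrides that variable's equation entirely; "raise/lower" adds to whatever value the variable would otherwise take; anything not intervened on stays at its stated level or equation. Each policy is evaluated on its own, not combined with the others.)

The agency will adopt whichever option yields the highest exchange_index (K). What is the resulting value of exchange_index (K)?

12290

Option 1 (N − 7):
  N = 21 − 7 = 14
  H = 298 + 4·14 = 354
  G = 96 − 5·14 − 3·354 = -1036
  D = 243 + 3·(-1036) = -2865
  P = 129 − 6·(-2865) = 17319
  K = 203 − 6·354 + 3·(-1036) + 17319 = 12290
Option 2 (H + 30, D := -25):
  N = 21
  H = 298 + 4·21 (+30 from intervention) = 412
  G = 96 − 5·21 − 3·412 = -1245
  D = -25
  P = 129 − 6·(-25) = 279
  K = 203 − 6·412 + 3·(-1245) + 279 = -5725
Comparing — Option 1: K=12290, Option 2: K=-5725. Highest is 12290 (Option 1).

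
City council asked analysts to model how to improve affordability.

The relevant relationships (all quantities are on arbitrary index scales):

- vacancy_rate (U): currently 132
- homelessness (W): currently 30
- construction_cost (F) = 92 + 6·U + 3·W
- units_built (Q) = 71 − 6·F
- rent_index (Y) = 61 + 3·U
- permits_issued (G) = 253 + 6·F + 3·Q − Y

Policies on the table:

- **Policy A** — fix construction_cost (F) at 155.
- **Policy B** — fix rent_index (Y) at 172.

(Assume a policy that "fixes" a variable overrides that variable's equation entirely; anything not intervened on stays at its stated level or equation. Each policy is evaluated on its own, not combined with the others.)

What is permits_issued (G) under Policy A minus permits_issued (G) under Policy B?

9543

Policy A (F := 155):
  U = 132
  W = 30
  F = 155
  Q = 71 − 6·155 = -859
  Y = 61 + 3·132 = 457
  G = 253 + 6·155 + 3·(-859) − 457 = -1851
Policy B (Y := 172):
  U = 132
  W = 30
  F = 92 + 6·132 + 3·30 = 974
  Q = 71 − 6·974 = -5773
  Y = 172
  G = 253 + 6·974 + 3·(-5773) − 172 = -11394
G: -1851 − (-11394) = 9543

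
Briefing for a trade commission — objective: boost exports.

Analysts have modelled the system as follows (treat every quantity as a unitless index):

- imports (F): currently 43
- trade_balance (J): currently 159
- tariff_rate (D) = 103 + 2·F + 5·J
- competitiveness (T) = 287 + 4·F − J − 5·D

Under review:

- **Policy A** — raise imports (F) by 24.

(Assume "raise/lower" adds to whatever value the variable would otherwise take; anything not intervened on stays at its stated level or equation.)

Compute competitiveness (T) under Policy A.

Policy A (F + 24):
  F = 43 + 24 = 67
  J = 159
  D = 103 + 2·67 + 5·159 = 1032
  T = 287 + 4·67 − 159 − 5·1032 = -4764

-4764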